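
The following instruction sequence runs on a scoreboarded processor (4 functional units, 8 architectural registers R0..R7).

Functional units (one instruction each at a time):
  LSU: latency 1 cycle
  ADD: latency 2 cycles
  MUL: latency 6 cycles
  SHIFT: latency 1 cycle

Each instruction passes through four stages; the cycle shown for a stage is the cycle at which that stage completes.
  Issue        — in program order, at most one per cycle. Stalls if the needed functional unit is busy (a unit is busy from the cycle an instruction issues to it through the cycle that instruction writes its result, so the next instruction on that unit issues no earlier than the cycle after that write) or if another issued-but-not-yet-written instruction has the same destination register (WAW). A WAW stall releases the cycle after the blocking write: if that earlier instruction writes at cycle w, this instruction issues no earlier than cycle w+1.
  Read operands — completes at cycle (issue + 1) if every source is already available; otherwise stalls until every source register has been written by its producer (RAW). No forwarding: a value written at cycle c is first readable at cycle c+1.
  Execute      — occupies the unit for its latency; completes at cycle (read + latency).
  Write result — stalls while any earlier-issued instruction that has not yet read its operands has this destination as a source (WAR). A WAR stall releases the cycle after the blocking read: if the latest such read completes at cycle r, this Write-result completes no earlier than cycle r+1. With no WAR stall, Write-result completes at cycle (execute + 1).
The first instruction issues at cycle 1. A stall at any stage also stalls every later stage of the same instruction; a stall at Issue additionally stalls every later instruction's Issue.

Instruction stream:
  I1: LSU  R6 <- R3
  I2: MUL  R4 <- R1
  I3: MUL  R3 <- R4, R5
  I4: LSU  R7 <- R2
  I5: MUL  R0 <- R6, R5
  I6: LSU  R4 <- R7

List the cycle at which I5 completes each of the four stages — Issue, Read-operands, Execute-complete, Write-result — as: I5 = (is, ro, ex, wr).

I5 = (20, 21, 27, 28)

I1 -> (1, 2, 3, 4)
I2 -> (2, 3, 9, 10)
I3 -> (11, 12, 18, 19)  // struct: MUL busy until I2 writes@10
I4 -> (12, 13, 14, 15)
I5 -> (20, 21, 27, 28)  // struct: MUL busy until I3 writes@19
I6 -> (21, 22, 23, 24)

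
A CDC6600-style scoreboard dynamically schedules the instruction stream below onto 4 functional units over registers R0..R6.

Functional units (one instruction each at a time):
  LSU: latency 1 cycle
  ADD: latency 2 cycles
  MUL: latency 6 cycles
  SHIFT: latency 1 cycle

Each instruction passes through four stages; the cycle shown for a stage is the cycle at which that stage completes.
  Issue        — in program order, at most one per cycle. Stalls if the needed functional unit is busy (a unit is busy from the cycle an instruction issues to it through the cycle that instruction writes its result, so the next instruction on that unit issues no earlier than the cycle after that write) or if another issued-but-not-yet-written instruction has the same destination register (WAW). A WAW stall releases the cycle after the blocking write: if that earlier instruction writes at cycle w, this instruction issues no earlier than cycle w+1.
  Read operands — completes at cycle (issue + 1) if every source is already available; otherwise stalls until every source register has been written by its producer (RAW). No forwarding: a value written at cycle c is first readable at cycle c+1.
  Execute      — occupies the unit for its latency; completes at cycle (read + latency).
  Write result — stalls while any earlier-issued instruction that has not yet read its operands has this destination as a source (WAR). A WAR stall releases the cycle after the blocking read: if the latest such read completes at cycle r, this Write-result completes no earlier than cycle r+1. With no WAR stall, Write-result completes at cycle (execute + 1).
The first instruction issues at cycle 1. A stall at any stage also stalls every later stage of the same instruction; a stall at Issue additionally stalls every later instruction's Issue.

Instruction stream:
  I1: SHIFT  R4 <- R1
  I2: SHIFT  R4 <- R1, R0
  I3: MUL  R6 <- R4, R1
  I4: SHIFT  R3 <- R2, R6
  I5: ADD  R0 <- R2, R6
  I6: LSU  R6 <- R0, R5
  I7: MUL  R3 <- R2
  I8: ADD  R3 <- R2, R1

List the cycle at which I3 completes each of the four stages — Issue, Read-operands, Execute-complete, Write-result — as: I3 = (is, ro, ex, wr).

I1 -> (1, 2, 3, 4)
I2 -> (5, 6, 7, 8)  // struct: SHIFT busy until I1 writes@4
I3 -> (6, 9, 15, 16)  // RAW R4: wait I2 write@8
I4 -> (9, 17, 18, 19)  // struct: SHIFT busy until I2 writes@8, RAW R6: wait I3 write@16
I5 -> (10, 17, 19, 20)  // RAW R6: wait I3 write@16
I6 -> (17, 21, 22, 23)  // WAW R6: wait I3 write@16, RAW R0: wait I5 write@20
I7 -> (20, 21, 27, 28)  // WAW R3: wait I4 write@19
I8 -> (29, 30, 32, 33)  // WAW R3: wait I7 write@28

I3 = (6, 9, 15, 16)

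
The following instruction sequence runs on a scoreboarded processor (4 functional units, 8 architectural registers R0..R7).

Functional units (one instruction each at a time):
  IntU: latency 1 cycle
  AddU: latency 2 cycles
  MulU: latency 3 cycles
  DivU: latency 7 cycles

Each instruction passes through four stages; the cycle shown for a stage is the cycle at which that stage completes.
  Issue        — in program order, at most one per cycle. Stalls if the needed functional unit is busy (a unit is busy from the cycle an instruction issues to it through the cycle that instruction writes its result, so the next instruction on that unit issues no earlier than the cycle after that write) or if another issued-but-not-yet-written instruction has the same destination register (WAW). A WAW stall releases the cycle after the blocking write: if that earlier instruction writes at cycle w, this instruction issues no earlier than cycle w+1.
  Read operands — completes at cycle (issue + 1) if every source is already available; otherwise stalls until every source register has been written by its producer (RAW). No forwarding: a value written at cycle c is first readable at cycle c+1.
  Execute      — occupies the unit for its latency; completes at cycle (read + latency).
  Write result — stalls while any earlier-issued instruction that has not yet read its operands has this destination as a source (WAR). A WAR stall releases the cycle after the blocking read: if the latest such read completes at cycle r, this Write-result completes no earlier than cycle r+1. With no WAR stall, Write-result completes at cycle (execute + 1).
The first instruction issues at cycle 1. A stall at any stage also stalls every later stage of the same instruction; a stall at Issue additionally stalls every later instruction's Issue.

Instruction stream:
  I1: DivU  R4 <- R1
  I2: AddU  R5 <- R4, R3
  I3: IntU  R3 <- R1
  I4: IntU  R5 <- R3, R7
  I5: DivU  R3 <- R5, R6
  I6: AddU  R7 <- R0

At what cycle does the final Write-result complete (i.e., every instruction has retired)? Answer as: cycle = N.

[1] I1 issues→DivU
[2] I1 reads, I2 issues→AddU
[3] I3 issues→IntU
[4] I3 reads
[5] I3 exec-done
[9] I1 exec-done
[10] I1 writes R4
[11] I2 reads
[12] I3 writes R3
[13] I2 exec-done
[14] I2 writes R5
[15] I4 issues→IntU
[16] I4 reads, I5 issues→DivU
[17] I4 exec-done, I6 issues→AddU
[18] I4 writes R5, I6 reads
[19] I5 reads
[20] I6 exec-done
[21] I6 writes R7
[26] I5 exec-done
[27] I5 writes R3

cycle = 27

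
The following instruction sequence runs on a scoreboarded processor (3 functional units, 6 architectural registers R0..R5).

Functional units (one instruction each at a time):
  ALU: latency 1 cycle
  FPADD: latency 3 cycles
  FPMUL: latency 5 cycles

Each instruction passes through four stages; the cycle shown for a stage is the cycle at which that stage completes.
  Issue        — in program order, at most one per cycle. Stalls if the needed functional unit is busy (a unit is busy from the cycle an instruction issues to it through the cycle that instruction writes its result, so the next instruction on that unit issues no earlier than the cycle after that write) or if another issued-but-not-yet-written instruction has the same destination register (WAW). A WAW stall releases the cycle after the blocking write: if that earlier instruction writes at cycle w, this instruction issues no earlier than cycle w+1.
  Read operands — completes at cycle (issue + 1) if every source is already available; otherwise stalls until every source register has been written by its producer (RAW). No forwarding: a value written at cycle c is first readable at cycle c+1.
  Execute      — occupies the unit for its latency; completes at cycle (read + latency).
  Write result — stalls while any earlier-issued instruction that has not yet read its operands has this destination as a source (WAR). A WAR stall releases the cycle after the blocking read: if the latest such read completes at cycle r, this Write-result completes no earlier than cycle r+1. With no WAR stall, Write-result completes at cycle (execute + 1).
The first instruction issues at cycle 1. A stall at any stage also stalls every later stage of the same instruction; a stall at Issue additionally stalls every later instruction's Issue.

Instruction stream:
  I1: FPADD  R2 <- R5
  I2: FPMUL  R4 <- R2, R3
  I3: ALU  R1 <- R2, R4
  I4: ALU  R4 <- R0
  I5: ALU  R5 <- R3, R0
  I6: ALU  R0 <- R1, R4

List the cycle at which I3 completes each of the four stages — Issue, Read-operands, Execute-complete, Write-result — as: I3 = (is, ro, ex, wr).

c1: I1 issues→FPADD
c2: I1 reads · I2 issues→FPMUL
c3: I3 issues→ALU
c5: I1 exec-done
c6: I1 writes R2
c7: I2 reads
c12: I2 exec-done
c13: I2 writes R4
c14: I3 reads
c15: I3 exec-done
c16: I3 writes R1
c17: I4 issues→ALU
c18: I4 reads
c19: I4 exec-done
c20: I4 writes R4
c21: I5 issues→ALU
c22: I5 reads
c23: I5 exec-done
c24: I5 writes R5
c25: I6 issues→ALU
c26: I6 reads
c27: I6 exec-done
c28: I6 writes R0

I3 = (3, 14, 15, 16)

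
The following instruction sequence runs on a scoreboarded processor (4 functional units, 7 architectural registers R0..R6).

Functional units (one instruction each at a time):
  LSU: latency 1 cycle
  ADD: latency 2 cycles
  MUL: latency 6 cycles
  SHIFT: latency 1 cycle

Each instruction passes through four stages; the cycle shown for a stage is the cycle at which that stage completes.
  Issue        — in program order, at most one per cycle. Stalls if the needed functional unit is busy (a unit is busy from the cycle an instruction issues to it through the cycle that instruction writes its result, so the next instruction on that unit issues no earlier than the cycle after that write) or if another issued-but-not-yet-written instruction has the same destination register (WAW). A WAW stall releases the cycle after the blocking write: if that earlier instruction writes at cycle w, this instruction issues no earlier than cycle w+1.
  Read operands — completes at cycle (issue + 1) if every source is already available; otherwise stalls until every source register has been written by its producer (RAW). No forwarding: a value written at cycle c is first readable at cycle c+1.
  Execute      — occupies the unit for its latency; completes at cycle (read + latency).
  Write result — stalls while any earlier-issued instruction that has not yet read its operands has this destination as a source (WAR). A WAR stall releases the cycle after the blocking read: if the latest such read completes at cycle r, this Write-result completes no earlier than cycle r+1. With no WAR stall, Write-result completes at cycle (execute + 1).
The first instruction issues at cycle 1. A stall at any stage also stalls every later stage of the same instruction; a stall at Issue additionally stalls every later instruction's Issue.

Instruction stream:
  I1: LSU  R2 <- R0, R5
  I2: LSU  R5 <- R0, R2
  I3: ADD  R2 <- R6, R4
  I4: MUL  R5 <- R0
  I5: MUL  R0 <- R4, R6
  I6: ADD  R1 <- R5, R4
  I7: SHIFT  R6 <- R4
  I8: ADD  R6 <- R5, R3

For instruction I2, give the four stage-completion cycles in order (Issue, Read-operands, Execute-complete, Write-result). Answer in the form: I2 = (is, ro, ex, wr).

I1 -> (1, 2, 3, 4)
I2 -> (5, 6, 7, 8)  // struct: LSU busy until I1 writes@4
I3 -> (6, 7, 9, 10)
I4 -> (9, 10, 16, 17)  // WAW R5: wait I2 write@8
I5 -> (18, 19, 25, 26)  // struct: MUL busy until I4 writes@17
I6 -> (19, 20, 22, 23)
I7 -> (20, 21, 22, 23)
I8 -> (24, 25, 27, 28)  // WAW R6: wait I7 write@23

I2 = (5, 6, 7, 8)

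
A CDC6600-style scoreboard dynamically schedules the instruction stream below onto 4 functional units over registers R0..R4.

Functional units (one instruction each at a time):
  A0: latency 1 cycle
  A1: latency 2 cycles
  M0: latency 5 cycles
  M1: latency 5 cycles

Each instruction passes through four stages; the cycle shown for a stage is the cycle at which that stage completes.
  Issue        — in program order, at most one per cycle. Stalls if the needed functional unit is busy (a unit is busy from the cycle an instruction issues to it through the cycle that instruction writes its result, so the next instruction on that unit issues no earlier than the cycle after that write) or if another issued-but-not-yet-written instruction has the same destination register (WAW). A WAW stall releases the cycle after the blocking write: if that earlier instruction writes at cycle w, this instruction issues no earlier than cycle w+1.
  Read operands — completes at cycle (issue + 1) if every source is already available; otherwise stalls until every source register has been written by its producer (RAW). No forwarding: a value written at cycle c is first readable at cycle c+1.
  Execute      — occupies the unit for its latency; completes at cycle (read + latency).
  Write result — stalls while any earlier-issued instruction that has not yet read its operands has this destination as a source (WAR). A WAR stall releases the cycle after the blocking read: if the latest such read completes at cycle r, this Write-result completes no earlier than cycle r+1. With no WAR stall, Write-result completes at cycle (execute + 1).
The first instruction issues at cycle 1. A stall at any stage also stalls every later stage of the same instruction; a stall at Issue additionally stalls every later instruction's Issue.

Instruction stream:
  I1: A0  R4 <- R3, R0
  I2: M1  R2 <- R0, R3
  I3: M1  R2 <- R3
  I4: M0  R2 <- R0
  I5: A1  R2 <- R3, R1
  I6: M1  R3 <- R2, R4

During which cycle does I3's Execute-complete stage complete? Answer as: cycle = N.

  I1 | 1 | 2 | 3 | 4
  I2 | 2 | 3 | 8 | 9
  I3 | 10 | 11 | 16 | 17   struct: M1 busy until I2 writes@9
  I4 | 18 | 19 | 24 | 25   WAW R2: wait I3 write@17
  I5 | 26 | 27 | 29 | 30   WAW R2: wait I4 write@25
  I6 | 27 | 31 | 36 | 37   RAW R2: wait I5 write@30

cycle = 16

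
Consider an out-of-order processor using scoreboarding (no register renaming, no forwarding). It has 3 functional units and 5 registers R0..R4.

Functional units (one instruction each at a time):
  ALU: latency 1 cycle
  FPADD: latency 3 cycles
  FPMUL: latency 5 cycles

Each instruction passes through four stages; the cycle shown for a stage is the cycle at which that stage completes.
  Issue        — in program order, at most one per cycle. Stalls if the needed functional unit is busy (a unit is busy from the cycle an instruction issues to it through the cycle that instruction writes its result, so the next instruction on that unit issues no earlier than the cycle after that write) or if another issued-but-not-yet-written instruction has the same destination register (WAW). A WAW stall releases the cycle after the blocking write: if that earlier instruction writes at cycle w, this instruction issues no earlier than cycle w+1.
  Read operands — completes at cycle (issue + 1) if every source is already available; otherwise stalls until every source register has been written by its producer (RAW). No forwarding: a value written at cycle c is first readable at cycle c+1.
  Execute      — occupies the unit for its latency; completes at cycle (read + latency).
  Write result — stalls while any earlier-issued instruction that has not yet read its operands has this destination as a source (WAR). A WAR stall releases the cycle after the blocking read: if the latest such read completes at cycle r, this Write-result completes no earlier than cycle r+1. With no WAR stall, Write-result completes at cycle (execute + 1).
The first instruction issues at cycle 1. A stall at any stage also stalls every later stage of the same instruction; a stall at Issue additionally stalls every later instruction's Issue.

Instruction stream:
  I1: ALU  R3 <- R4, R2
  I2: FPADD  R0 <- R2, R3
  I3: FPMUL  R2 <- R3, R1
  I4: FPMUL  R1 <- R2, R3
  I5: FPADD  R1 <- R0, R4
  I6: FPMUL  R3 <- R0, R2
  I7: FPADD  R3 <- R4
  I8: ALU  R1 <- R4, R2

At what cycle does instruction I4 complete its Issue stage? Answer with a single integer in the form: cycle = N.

cycle = 12

cycle 1: issue I1 (ALU)
cycle 2: I1 read-ops | issue I2 (FPADD)
cycle 3: I1 finished on ALU | issue I3 (FPMUL)
cycle 4: I1→R3
cycle 5: I2 read-ops | I3 read-ops
cycle 8: I2 finished on FPADD
cycle 9: I2→R0
cycle 10: I3 finished on FPMUL
cycle 11: I3→R2
cycle 12: issue I4 (FPMUL)
cycle 13: I4 read-ops
cycle 18: I4 finished on FPMUL
cycle 19: I4→R1
cycle 20: issue I5 (FPADD)
cycle 21: I5 read-ops | issue I6 (FPMUL)
cycle 22: I6 read-ops
cycle 24: I5 finished on FPADD
cycle 25: I5→R1
cycle 27: I6 finished on FPMUL
cycle 28: I6→R3
cycle 29: issue I7 (FPADD)
cycle 30: I7 read-ops | issue I8 (ALU)
cycle 31: I8 read-ops
cycle 32: I8 finished on ALU
cycle 33: I7 finished on FPADD | I8→R1
cycle 34: I7→R3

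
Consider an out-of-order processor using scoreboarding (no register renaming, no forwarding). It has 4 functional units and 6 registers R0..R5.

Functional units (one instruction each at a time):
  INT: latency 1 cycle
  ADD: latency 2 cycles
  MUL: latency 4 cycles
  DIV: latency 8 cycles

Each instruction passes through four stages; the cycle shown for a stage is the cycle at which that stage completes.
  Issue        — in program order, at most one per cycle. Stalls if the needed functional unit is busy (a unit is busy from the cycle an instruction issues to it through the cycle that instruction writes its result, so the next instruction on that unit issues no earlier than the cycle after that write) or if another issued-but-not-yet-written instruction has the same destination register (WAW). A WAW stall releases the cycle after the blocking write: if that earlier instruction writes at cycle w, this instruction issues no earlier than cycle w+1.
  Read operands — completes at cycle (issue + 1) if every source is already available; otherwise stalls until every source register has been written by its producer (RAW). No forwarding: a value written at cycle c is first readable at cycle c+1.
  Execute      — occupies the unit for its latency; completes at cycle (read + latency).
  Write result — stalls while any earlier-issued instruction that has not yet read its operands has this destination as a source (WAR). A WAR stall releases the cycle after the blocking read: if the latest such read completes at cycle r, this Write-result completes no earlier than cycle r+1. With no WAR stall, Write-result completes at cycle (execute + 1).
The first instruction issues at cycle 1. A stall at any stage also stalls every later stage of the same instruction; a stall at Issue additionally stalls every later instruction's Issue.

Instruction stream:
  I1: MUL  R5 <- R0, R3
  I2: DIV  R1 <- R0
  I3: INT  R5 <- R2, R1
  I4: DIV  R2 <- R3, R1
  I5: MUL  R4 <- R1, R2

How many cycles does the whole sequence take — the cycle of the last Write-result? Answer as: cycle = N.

[1] I1→MUL
[2] I1 RO | I2→DIV
[3] I2 RO
[6] I1 EX
[7] I1 WR R5
[8] I3→INT
[11] I2 EX
[12] I2 WR R1
[13] I3 RO | I4→DIV
[14] I3 EX | I4 RO | I5→MUL
[15] I3 WR R5
[22] I4 EX
[23] I4 WR R2
[24] I5 RO
[28] I5 EX
[29] I5 WR R4

cycle = 29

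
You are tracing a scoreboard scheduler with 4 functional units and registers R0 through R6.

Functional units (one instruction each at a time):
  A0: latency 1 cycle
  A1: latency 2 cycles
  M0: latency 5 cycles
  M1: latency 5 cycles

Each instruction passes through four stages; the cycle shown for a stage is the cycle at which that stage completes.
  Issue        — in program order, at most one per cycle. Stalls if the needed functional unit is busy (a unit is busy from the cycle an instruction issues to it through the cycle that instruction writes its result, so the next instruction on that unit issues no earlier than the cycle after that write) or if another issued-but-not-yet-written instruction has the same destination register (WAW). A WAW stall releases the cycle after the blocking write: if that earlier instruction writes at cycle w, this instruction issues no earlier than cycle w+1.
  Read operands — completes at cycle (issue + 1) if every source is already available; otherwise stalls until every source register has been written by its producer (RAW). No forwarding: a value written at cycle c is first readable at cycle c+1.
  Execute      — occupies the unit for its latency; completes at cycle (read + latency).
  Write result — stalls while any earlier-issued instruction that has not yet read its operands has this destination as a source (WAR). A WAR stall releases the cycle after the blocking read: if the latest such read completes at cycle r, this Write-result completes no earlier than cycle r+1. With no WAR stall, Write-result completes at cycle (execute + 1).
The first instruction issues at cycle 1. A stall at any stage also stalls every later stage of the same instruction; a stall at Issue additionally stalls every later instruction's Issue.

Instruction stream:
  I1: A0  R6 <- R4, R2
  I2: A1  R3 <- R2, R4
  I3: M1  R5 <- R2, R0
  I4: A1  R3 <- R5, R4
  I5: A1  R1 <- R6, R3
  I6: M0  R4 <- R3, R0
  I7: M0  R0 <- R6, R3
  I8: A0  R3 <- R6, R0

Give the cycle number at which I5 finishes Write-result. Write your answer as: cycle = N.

[1] I1 dispatched to A0
[2] I1 operands ready, I2 dispatched to A1
[3] I1 complete, I2 operands ready, I3 dispatched to M1
[4] R6←I1, I3 operands ready
[5] I2 complete
[6] R3←I2
[7] I4 dispatched to A1
[9] I3 complete
[10] R5←I3
[11] I4 operands ready
[13] I4 complete
[14] R3←I4
[15] I5 dispatched to A1
[16] I5 operands ready, I6 dispatched to M0
[17] I6 operands ready
[18] I5 complete
[19] R1←I5
[22] I6 complete
[23] R4←I6
[24] I7 dispatched to M0
[25] I7 operands ready, I8 dispatched to A0
[30] I7 complete
[31] R0←I7
[32] I8 operands ready
[33] I8 complete
[34] R3←I8

cycle = 19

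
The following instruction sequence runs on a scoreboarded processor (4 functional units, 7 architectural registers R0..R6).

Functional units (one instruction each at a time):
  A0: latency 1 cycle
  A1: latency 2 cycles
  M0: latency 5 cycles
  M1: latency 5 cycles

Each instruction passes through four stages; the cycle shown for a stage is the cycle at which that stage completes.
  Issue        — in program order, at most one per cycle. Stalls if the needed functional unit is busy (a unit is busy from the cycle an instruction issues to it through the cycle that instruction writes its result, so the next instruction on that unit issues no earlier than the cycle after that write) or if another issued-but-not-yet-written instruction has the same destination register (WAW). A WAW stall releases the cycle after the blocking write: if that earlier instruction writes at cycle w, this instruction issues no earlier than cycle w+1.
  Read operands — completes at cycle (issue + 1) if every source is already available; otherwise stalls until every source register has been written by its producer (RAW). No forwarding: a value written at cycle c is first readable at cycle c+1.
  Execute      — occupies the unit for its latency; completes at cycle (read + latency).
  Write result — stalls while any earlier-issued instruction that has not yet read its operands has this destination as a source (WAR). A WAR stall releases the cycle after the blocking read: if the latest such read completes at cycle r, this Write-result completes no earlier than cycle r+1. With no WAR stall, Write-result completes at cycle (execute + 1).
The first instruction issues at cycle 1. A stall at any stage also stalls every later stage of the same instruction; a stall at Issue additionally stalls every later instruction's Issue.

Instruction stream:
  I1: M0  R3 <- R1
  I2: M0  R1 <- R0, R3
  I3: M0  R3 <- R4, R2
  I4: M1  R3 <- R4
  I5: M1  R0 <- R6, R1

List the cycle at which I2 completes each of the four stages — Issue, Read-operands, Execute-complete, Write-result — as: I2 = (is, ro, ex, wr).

cycle 1: I1→M0
cycle 2: I1 RO
cycle 7: I1 EX
cycle 8: I1 WR R3
cycle 9: I2→M0
cycle 10: I2 RO
cycle 15: I2 EX
cycle 16: I2 WR R1
cycle 17: I3→M0
cycle 18: I3 RO
cycle 23: I3 EX
cycle 24: I3 WR R3
cycle 25: I4→M1
cycle 26: I4 RO
cycle 31: I4 EX
cycle 32: I4 WR R3
cycle 33: I5→M1
cycle 34: I5 RO
cycle 39: I5 EX
cycle 40: I5 WR R0

I2 = (9, 10, 15, 16)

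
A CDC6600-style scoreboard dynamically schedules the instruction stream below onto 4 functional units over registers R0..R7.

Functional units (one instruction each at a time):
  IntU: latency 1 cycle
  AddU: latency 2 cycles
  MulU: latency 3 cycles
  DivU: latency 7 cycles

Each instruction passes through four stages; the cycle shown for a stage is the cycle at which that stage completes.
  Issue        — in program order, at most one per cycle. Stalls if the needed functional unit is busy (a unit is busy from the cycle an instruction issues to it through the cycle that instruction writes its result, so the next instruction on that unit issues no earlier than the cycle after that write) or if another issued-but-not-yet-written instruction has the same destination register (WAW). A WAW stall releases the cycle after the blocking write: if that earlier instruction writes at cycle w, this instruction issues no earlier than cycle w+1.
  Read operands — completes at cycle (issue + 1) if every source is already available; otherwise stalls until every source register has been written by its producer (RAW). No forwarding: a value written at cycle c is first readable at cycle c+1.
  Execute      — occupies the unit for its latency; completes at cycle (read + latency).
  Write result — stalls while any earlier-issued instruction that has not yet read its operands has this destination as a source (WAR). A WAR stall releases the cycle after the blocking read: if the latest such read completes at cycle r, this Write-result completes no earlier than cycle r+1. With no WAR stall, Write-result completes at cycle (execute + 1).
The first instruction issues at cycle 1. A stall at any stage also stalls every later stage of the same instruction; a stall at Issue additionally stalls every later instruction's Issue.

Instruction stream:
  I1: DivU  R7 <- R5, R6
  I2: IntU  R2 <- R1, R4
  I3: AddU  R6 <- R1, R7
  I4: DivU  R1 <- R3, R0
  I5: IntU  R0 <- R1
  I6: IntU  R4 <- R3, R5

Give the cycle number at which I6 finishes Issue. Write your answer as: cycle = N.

c1: issue I1 (DivU)
c2: I1 read-ops | issue I2 (IntU)
c3: I2 read-ops | issue I3 (AddU)
c4: I2 finished on IntU
c5: I2→R2
c9: I1 finished on DivU
c10: I1→R7
c11: I3 read-ops | issue I4 (DivU)
c12: I4 read-ops | issue I5 (IntU)
c13: I3 finished on AddU
c14: I3→R6
c19: I4 finished on DivU
c20: I4→R1
c21: I5 read-ops
c22: I5 finished on IntU
c23: I5→R0
c24: issue I6 (IntU)
c25: I6 read-ops
c26: I6 finished on IntU
c27: I6→R4

cycle = 24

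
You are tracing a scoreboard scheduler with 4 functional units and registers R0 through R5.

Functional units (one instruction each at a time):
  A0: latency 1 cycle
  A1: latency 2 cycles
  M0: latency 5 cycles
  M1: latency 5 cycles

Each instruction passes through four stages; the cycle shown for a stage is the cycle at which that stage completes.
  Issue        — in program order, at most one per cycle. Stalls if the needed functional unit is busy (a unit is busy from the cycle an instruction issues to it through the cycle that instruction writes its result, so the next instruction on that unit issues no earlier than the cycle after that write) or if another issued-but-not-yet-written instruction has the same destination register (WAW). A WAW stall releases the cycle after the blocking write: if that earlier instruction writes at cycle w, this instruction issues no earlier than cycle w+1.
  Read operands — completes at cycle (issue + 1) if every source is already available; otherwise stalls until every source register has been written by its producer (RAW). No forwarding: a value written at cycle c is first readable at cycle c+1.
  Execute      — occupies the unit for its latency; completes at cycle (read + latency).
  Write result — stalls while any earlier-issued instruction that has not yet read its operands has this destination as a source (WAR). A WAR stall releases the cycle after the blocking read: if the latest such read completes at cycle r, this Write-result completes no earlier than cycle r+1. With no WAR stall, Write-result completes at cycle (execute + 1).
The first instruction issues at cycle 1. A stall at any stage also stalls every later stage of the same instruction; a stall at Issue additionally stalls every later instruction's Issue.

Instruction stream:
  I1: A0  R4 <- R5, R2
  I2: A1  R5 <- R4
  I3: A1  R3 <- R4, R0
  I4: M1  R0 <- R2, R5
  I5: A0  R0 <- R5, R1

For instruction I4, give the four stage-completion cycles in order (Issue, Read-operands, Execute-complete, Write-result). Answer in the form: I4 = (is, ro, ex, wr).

t=1  I1 issues→A0
t=2  I1 reads · I2 issues→A1
t=3  I1 exec-done
t=4  I1 writes R4
t=5  I2 reads
t=7  I2 exec-done
t=8  I2 writes R5
t=9  I3 issues→A1
t=10  I3 reads · I4 issues→M1
t=11  I4 reads
t=12  I3 exec-done
t=13  I3 writes R3
t=16  I4 exec-done
t=17  I4 writes R0
t=18  I5 issues→A0
t=19  I5 reads
t=20  I5 exec-done
t=21  I5 writes R0

I4 = (10, 11, 16, 17)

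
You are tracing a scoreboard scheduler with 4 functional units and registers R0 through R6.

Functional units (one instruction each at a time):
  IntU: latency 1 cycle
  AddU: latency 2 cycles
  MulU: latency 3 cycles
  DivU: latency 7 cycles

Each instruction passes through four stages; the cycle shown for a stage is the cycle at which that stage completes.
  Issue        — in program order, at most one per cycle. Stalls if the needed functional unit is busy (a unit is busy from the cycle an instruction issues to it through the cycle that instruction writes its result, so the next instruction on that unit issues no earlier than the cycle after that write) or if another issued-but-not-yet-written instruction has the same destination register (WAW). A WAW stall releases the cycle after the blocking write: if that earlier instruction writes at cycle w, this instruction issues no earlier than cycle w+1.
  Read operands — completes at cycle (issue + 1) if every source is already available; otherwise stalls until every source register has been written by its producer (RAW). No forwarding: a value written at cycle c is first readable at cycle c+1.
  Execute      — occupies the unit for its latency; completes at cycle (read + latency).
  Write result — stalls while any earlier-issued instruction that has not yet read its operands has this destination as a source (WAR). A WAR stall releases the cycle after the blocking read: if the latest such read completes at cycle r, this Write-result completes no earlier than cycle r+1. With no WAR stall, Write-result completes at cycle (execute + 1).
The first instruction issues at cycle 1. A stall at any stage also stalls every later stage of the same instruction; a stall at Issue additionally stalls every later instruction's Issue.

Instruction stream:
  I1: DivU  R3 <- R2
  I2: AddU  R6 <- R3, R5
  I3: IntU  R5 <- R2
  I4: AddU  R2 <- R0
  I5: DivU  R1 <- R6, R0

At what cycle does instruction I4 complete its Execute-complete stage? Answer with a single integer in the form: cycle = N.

cycle = 18

1) issue 1, read 2, done 9, write 10
2) issue 2, read 11, done 13, write 14  <RAW R3: wait I1 write@10>
3) issue 3, read 4, done 5, write 12  <WAR R5: wait I2 read@11>
4) issue 15, read 16, done 18, write 19  <struct: AddU busy until I2 writes@14>
5) issue 16, read 17, done 24, write 25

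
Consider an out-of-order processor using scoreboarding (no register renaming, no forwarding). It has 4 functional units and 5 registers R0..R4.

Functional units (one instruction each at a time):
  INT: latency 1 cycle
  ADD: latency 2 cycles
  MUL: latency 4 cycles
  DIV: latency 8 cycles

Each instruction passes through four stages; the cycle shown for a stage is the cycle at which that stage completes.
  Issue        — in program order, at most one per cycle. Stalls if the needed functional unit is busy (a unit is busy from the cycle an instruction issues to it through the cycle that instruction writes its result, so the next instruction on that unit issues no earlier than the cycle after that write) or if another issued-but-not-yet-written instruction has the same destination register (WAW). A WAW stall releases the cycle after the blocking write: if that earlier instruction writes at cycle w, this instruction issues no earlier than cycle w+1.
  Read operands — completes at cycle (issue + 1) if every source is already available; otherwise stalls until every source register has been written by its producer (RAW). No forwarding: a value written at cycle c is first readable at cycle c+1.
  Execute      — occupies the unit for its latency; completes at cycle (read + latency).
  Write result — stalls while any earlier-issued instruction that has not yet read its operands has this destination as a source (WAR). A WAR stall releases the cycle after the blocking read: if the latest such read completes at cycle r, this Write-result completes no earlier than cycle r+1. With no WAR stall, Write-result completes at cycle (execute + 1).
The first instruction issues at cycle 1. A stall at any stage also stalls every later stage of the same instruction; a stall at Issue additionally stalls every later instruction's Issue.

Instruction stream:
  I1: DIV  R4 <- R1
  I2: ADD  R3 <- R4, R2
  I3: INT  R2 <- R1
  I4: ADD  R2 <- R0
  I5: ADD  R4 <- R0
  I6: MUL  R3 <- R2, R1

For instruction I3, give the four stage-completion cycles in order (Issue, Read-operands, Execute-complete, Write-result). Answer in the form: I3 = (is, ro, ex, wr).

[I1] 1/2/10/11
[I2] 2/12/14/15  (RAW R4: wait I1 write@11)
[I3] 3/4/5/13  (WAR R2: wait I2 read@12)
[I4] 16/17/19/20  (struct: ADD busy until I2 writes@15)
[I5] 21/22/24/25  (struct: ADD busy until I4 writes@20)
[I6] 22/23/27/28

I3 = (3, 4, 5, 13)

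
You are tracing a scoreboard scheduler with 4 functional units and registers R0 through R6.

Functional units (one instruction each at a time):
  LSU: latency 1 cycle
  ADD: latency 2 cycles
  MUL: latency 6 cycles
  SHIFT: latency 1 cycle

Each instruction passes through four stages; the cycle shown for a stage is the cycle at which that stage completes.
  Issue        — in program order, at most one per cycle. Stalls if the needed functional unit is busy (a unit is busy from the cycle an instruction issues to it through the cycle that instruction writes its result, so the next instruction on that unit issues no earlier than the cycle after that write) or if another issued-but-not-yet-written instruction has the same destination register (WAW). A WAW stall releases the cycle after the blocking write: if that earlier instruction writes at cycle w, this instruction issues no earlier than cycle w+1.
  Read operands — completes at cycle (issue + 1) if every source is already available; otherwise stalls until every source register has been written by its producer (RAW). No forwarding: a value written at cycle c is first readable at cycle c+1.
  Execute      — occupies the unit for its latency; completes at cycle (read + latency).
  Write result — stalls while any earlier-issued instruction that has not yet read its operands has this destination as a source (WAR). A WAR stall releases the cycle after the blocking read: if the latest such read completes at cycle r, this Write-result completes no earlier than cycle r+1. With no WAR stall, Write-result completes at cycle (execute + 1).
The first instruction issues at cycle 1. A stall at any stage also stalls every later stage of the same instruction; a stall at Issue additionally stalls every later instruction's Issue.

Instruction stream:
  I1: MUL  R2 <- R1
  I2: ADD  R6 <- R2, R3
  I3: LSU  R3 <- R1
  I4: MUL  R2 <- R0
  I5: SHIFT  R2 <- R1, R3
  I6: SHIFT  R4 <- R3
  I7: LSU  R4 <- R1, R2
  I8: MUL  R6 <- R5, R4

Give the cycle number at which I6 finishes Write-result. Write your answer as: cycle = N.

cycle = 26

t=1  I1 issues→MUL
t=2  I1 reads, I2 issues→ADD
t=3  I3 issues→LSU
t=4  I3 reads
t=5  I3 exec-done
t=8  I1 exec-done
t=9  I1 writes R2
t=10  I2 reads, I4 issues→MUL
t=11  I3 writes R3, I4 reads
t=12  I2 exec-done
t=13  I2 writes R6
t=17  I4 exec-done
t=18  I4 writes R2
t=19  I5 issues→SHIFT
t=20  I5 reads
t=21  I5 exec-done
t=22  I5 writes R2
t=23  I6 issues→SHIFT
t=24  I6 reads
t=25  I6 exec-done
t=26  I6 writes R4
t=27  I7 issues→LSU
t=28  I7 reads, I8 issues→MUL
t=29  I7 exec-done
t=30  I7 writes R4
t=31  I8 reads
t=37  I8 exec-done
t=38  I8 writes R6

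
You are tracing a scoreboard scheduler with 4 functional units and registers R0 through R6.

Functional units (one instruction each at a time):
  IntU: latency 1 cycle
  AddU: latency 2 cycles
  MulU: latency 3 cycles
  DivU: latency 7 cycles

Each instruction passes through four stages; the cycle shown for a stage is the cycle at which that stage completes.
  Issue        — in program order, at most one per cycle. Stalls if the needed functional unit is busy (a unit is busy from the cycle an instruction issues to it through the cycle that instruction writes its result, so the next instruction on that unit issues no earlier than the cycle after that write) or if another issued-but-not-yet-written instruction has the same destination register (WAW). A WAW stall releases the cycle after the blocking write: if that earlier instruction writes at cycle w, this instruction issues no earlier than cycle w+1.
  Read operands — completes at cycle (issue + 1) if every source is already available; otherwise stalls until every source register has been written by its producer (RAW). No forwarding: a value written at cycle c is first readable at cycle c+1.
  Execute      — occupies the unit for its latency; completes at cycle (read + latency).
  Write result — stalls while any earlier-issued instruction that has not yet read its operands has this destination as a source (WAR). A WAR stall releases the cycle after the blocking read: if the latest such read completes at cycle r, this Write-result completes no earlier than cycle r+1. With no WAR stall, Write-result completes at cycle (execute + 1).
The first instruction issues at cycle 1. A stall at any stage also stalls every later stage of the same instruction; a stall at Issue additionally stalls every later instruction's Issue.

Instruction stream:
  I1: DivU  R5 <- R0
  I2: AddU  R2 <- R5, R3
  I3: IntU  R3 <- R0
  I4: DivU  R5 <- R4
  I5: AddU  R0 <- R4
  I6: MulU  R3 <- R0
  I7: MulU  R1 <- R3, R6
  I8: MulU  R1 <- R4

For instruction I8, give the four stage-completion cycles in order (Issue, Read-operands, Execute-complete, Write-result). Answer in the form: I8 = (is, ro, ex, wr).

I8 = (31, 32, 35, 36)

[I1] 1/2/9/10
[I2] 2/11/13/14  (RAW R5: wait I1 write@10)
[I3] 3/4/5/12  (WAR R3: wait I2 read@11)
[I4] 11/12/19/20  (struct: DivU busy until I1 writes@10)
[I5] 15/16/18/19  (struct: AddU busy until I2 writes@14)
[I6] 16/20/23/24  (RAW R0: wait I5 write@19)
[I7] 25/26/29/30  (struct: MulU busy until I6 writes@24)
[I8] 31/32/35/36  (struct: MulU busy until I7 writes@30)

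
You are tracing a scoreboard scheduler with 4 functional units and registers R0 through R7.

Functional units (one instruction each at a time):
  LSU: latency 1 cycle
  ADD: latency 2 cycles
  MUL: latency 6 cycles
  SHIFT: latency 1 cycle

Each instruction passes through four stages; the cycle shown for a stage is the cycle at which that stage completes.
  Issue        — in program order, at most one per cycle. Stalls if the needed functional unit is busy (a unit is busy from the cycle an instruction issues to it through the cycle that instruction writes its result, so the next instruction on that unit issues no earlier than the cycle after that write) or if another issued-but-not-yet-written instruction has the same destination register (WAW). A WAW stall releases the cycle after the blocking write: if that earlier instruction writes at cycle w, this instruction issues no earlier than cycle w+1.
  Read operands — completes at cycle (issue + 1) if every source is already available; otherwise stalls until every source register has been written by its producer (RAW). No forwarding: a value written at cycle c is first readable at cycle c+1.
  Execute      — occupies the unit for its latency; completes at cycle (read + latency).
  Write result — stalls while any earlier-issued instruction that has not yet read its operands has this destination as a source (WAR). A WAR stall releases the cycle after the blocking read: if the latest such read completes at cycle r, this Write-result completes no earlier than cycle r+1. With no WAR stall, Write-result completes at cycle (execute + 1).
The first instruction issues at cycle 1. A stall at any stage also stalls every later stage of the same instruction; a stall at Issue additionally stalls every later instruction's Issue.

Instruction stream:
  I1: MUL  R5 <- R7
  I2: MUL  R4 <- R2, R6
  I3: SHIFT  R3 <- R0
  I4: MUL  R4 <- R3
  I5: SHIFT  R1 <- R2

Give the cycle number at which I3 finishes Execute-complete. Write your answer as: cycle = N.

cycle = 13

c1: I1→MUL
c2: I1 RO
c8: I1 EX
c9: I1 WR R5
c10: I2→MUL
c11: I2 RO | I3→SHIFT
c12: I3 RO
c13: I3 EX
c14: I3 WR R3
c17: I2 EX
c18: I2 WR R4
c19: I4→MUL
c20: I4 RO | I5→SHIFT
c21: I5 RO
c22: I5 EX
c23: I5 WR R1
c26: I4 EX
c27: I4 WR R4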